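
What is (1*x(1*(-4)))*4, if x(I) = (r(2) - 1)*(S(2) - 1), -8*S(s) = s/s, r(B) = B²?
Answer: -27/2 ≈ -13.500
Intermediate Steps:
S(s) = -⅛ (S(s) = -s/(8*s) = -⅛*1 = -⅛)
x(I) = -27/8 (x(I) = (2² - 1)*(-⅛ - 1) = (4 - 1)*(-9/8) = 3*(-9/8) = -27/8)
(1*x(1*(-4)))*4 = (1*(-27/8))*4 = -27/8*4 = -27/2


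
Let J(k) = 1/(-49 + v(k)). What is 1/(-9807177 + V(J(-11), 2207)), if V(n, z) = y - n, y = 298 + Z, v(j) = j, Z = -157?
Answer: -60/588422159 ≈ -1.0197e-7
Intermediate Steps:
y = 141 (y = 298 - 157 = 141)
J(k) = 1/(-49 + k)
V(n, z) = 141 - n
1/(-9807177 + V(J(-11), 2207)) = 1/(-9807177 + (141 - 1/(-49 - 11))) = 1/(-9807177 + (141 - 1/(-60))) = 1/(-9807177 + (141 - 1*(-1/60))) = 1/(-9807177 + (141 + 1/60)) = 1/(-9807177 + 8461/60) = 1/(-588422159/60) = -60/588422159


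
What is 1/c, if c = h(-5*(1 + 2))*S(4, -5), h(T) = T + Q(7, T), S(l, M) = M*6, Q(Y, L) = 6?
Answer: 1/270 ≈ 0.0037037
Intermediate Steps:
S(l, M) = 6*M
h(T) = 6 + T (h(T) = T + 6 = 6 + T)
c = 270 (c = (6 - 5*(1 + 2))*(6*(-5)) = (6 - 5*3)*(-30) = (6 - 15)*(-30) = -9*(-30) = 270)
1/c = 1/270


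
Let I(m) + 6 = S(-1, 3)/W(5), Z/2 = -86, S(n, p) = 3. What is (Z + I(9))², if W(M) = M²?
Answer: 19775809/625 ≈ 31641.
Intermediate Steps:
Z = -172 (Z = 2*(-86) = -172)
I(m) = -147/25 (I(m) = -6 + 3/(5²) = -6 + 3/25 = -147/25)
(Z + I(9))² = (-172 - 147/25)² = (-4447/25)² = 19775809/625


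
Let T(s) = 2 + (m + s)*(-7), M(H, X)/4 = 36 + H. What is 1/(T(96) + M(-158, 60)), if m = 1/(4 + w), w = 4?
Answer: -8/9271 ≈ -0.00086291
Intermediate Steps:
m = ⅛ (m = 1/(4 + 4) = 1/8 = ⅛ ≈ 0.12500)
M(H, X) = 144 + 4*H (M(H, X) = 4*(36 + H) = 144 + 4*H)
T(s) = 9/8 - 7*s (T(s) = 2 + (⅛ + s)*(-7) = 2 + (-7/8 - 7*s) = 9/8 - 7*s)
1/(T(96) + M(-158, 60)) = 1/((9/8 - 7*96) + (144 + 4*(-158))) = 1/((9/8 - 672) + (144 - 632)) = 1/(-5367/8 - 488) = 1/(-9271/8) = -8/9271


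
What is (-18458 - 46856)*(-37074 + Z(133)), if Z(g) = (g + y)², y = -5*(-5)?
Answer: 790952540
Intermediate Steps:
y = 25
Z(g) = (25 + g)² (Z(g) = (g + 25)² = (25 + g)²)
(-18458 - 46856)*(-37074 + Z(133)) = (-18458 - 46856)*(-37074 + (25 + 133)²) = -65314*(-37074 + 158²) = -65314*(-37074 + 24964) = -65314*(-12110) = 790952540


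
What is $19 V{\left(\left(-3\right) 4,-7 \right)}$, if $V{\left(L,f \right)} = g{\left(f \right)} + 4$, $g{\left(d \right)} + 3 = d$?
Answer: $-114$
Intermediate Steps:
$g{\left(d \right)} = -3 + d$
$V{\left(L,f \right)} = 1 + f$ ($V{\left(L,f \right)} = \left(-3 + f\right) + 4 = 1 + f$)
$19 V{\left(\left(-3\right) 4,-7 \right)} = 19 \left(1 - 7\right) = 19 \left(-6\right) = -114$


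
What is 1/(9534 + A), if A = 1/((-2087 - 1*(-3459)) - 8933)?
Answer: 7561/72086573 ≈ 0.00010489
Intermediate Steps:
A = -1/7561 (A = 1/((-2087 + 3459) - 8933) = 1/(1372 - 8933) = 1/(-7561) = -1/7561 ≈ -0.00013226)
1/(9534 + A) = 1/(9534 - 1/7561) = 1/(72086573/7561) = 7561/72086573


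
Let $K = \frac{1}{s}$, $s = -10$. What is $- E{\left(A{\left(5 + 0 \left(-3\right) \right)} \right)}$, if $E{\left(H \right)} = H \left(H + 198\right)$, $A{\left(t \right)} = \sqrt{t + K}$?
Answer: $- \frac{49}{10} - \frac{693 \sqrt{10}}{5} \approx -443.19$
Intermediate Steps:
$K = - \frac{1}{10}$ ($K = \frac{1}{-10} = - \frac{1}{10} \approx -0.1$)
$A{\left(t \right)} = \sqrt{- \frac{1}{10} + t}$ ($A{\left(t \right)} = \sqrt{t - \frac{1}{10}} = \sqrt{- \frac{1}{10} + t}$)
$E{\left(H \right)} = H \left(198 + H\right)$
$- E{\left(A{\left(5 + 0 \left(-3\right) \right)} \right)} = - \frac{\sqrt{-10 + 100 \left(5 + 0 \left(-3\right)\right)}}{10} \left(198 + \frac{\sqrt{-10 + 100 \left(5 + 0 \left(-3\right)\right)}}{10}\right) = - \frac{\sqrt{-10 + 100 \left(5 + 0\right)}}{10} \left(198 + \frac{\sqrt{-10 + 100 \left(5 + 0\right)}}{10}\right) = - \frac{\sqrt{-10 + 100 \cdot 5}}{10} \left(198 + \frac{\sqrt{-10 + 100 \cdot 5}}{10}\right) = - \frac{\sqrt{-10 + 500}}{10} \left(198 + \frac{\sqrt{-10 + 500}}{10}\right) = - \frac{\sqrt{490}}{10} \left(198 + \frac{\sqrt{490}}{10}\right) = - \frac{7 \sqrt{10}}{10} \left(198 + \frac{7 \sqrt{10}}{10}\right) = - \frac{7 \sqrt{10} \left(198 + \frac{7 \sqrt{10}}{10}\right)}{10}$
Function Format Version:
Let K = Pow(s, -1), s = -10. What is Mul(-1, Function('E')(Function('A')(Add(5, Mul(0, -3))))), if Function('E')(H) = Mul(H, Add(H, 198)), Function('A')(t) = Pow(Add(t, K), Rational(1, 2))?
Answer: Add(Rational(-49, 10), Mul(Rational(-693, 5), Pow(10, Rational(1, 2)))) ≈ -443.19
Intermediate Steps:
K = Rational(-1, 10) (K = Pow(-10, -1) = Rational(-1, 10) ≈ -0.10000)
Function('A')(t) = Pow(Add(Rational(-1, 10), t), Rational(1, 2)) (Function('A')(t) = Pow(Add(t, Rational(-1, 10)), Rational(1, 2)) = Pow(Add(Rational(-1, 10), t), Rational(1, 2)))
Function('E')(H) = Mul(H, Add(198, H))
Mul(-1, Function('E')(Function('A')(Add(5, Mul(0, -3))))) = Mul(-1, Mul(Mul(Rational(1, 10), Pow(Add(-10, Mul(100, Add(5, Mul(0, -3)))), Rational(1, 2))), Add(198, Mul(Rational(1, 10), Pow(Add(-10, Mul(100, Add(5, Mul(0, -3)))), Rational(1, 2)))))) = Mul(-1, Mul(Mul(Rational(1, 10), Pow(Add(-10, Mul(100, Add(5, 0))), Rational(1, 2))), Add(198, Mul(Rational(1, 10), Pow(Add(-10, Mul(100, Add(5, 0))), Rational(1, 2)))))) = Mul(-1, Mul(Mul(Rational(1, 10), Pow(Add(-10, Mul(100, 5)), Rational(1, 2))), Add(198, Mul(Rational(1, 10), Pow(Add(-10, Mul(100, 5)), Rational(1, 2)))))) = Mul(-1, Mul(Mul(Rational(1, 10), Pow(Add(-10, 500), Rational(1, 2))), Add(198, Mul(Rational(1, 10), Pow(Add(-10, 500), Rational(1, 2)))))) = Mul(-1, Mul(Mul(Rational(1, 10), Pow(490, Rational(1, 2))), Add(198, Mul(Rational(1, 10), Pow(490, Rational(1, 2)))))) = Mul(-1, Mul(Mul(Rational(1, 10), Mul(7, Pow(10, Rational(1, 2)))), Add(198, Mul(Rational(1, 10), Mul(7, Pow(10, Rational(1, 2))))))) = Mul(-1, Mul(Mul(Rational(7, 10), Pow(10, Rational(1, 2))), Add(198, Mul(Rational(7, 10), Pow(10, Rational(1, 2)))))) = Mul(-1, Mul(Rational(7, 10), Pow(10, Rational(1, 2)), Add(198, Mul(Rational(7, 10), Pow(10, Rational(1, 2)))))) = Mul(Rational(-7, 10), Pow(10, Rational(1, 2)), Add(198, Mul(Rational(7, 10), Pow(10, Rational(1, 2)))))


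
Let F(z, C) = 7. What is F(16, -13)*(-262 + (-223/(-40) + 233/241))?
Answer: -17238319/9640 ≈ -1788.2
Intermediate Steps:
F(16, -13)*(-262 + (-223/(-40) + 233/241)) = 7*(-262 + (-223/(-40) + 233/241)) = 7*(-262 + (-223*(-1/40) + 233*(1/241))) = 7*(-262 + (223/40 + 233/241)) = 7*(-262 + 63063/9640) = 7*(-2462617/9640) = -17238319/9640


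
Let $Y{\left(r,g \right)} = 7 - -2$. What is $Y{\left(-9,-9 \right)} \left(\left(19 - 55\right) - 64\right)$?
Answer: $-900$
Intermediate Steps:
$Y{\left(r,g \right)} = 9$ ($Y{\left(r,g \right)} = 7 + 2 = 9$)
$Y{\left(-9,-9 \right)} \left(\left(19 - 55\right) - 64\right) = 9 \left(\left(19 - 55\right) - 64\right) = 9 \left(-36 - 64\right) = 9 \left(-100\right) = -900$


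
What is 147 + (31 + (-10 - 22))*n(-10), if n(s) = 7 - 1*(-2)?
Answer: 138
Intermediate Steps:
n(s) = 9 (n(s) = 7 + 2 = 9)
147 + (31 + (-10 - 22))*n(-10) = 147 + (31 + (-10 - 22))*9 = 147 + (31 - 32)*9 = 147 - 1*9 = 147 - 9 = 138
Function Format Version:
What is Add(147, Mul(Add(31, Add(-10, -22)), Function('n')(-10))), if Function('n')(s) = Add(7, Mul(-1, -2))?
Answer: 138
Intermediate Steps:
Function('n')(s) = 9 (Function('n')(s) = Add(7, 2) = 9)
Add(147, Mul(Add(31, Add(-10, -22)), Function('n')(-10))) = Add(147, Mul(Add(31, Add(-10, -22)), 9)) = Add(147, Mul(Add(31, -32), 9)) = Add(147, Mul(-1, 9)) = Add(147, -9) = 138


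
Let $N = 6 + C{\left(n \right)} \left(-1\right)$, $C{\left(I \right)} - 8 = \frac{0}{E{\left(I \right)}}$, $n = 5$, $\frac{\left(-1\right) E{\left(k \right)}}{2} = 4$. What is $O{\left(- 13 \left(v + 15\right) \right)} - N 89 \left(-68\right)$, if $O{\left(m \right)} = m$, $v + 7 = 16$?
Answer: $-12416$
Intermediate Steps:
$v = 9$ ($v = -7 + 16 = 9$)
$E{\left(k \right)} = -8$ ($E{\left(k \right)} = \left(-2\right) 4 = -8$)
$C{\left(I \right)} = 8$ ($C{\left(I \right)} = 8 + \frac{0}{-8} = 8 + 0 \left(- \frac{1}{8}\right) = 8 + 0 = 8$)
$N = -2$ ($N = 6 + 8 \left(-1\right) = 6 - 8 = -2$)
$O{\left(- 13 \left(v + 15\right) \right)} - N 89 \left(-68\right) = - 13 \left(9 + 15\right) - \left(-2\right) 89 \left(-68\right) = \left(-13\right) 24 - \left(-178\right) \left(-68\right) = -312 - 12104 = -12416$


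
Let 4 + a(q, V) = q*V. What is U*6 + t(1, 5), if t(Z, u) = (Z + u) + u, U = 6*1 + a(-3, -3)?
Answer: 77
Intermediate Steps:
a(q, V) = -4 + V*q (a(q, V) = -4 + q*V = -4 + V*q)
U = 11 (U = 6*1 + (-4 - 3*(-3)) = 6 + (-4 + 9) = 6 + 5 = 11)
t(Z, u) = Z + 2*u
U*6 + t(1, 5) = 11*6 + (1 + 2*5) = 66 + (1 + 10) = 66 + 11 = 77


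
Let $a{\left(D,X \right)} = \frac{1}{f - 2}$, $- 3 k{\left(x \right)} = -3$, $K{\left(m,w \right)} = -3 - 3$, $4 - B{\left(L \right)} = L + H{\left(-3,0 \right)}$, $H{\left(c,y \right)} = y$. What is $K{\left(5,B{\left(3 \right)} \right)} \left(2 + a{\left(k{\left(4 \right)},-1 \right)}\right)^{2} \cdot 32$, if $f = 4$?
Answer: $-1200$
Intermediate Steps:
$B{\left(L \right)} = 4 - L$ ($B{\left(L \right)} = 4 - \left(L + 0\right) = 4 - L$)
$K{\left(m,w \right)} = -6$
$k{\left(x \right)} = 1$ ($k{\left(x \right)} = \left(- \frac{1}{3}\right) \left(-3\right) = 1$)
$a{\left(D,X \right)} = \frac{1}{2}$ ($a{\left(D,X \right)} = \frac{1}{4 - 2} = \frac{1}{2}$)
$K{\left(5,B{\left(3 \right)} \right)} \left(2 + a{\left(k{\left(4 \right)},-1 \right)}\right)^{2} \cdot 32 = - 6 \left(2 + \frac{1}{2}\right)^{2} \cdot 32 = - 6 \left(\frac{5}{2}\right)^{2} \cdot 32 = \left(-6\right) \frac{25}{4} \cdot 32 = \left(- \frac{75}{2}\right) 32 = -1200$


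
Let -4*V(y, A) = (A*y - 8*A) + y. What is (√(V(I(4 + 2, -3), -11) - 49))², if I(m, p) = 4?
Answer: -61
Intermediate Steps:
V(y, A) = 2*A - y/4 - A*y/4 (V(y, A) = -((A*y - 8*A) + y)/4 = -((-8*A + A*y) + y)/4 = -(y - 8*A + A*y)/4 = 2*A - y/4 - A*y/4)
(√(V(I(4 + 2, -3), -11) - 49))² = (√((2*(-11) - ¼*4 - ¼*(-11)*4) - 49))² = (√((-22 - 1 + 11) - 49))² = (√(-12 - 49))² = (√(-61))² = (I*√61)² = -61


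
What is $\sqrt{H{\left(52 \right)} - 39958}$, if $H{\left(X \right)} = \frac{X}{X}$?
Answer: $i \sqrt{39957} \approx 199.89 i$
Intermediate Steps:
$H{\left(X \right)} = 1$
$\sqrt{H{\left(52 \right)} - 39958} = \sqrt{1 - 39958} = \sqrt{-39957} = i \sqrt{39957}$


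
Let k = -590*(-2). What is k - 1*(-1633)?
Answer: 2813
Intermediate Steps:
k = 1180
k - 1*(-1633) = 1180 - 1*(-1633) = 1180 + 1633 = 2813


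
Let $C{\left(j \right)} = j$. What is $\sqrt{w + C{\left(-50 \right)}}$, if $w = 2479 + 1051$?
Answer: $2 \sqrt{870} \approx 58.992$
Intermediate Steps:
$w = 3530$
$\sqrt{w + C{\left(-50 \right)}} = \sqrt{3530 - 50} = \sqrt{3480} = 2 \sqrt{870}$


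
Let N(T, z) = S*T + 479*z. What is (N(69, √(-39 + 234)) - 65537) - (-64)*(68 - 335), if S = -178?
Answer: -94907 + 479*√195 ≈ -88218.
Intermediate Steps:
N(T, z) = -178*T + 479*z
(N(69, √(-39 + 234)) - 65537) - (-64)*(68 - 335) = ((-178*69 + 479*√(-39 + 234)) - 65537) - (-64)*(68 - 335) = ((-12282 + 479*√195) - 65537) - (-64)*(-267) = (-77819 + 479*√195) - 1*17088 = (-77819 + 479*√195) - 17088 = -94907 + 479*√195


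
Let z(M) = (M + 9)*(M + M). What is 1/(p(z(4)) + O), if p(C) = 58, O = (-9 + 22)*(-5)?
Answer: -1/7 ≈ -0.14286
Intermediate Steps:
O = -65 (O = 13*(-5) = -65)
z(M) = 2*M*(9 + M) (z(M) = (9 + M)*(2*M) = 2*M*(9 + M))
1/(p(z(4)) + O) = 1/(58 - 65) = 1/(-7) = -1/7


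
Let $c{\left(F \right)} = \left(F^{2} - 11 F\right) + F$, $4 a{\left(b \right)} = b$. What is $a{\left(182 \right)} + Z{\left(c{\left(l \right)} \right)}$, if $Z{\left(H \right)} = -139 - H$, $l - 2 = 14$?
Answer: $- \frac{379}{2} \approx -189.5$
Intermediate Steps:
$l = 16$ ($l = 2 + 14 = 16$)
$a{\left(b \right)} = \frac{b}{4}$
$c{\left(F \right)} = F^{2} - 10 F$
$a{\left(182 \right)} + Z{\left(c{\left(l \right)} \right)} = \frac{1}{4} \cdot 182 - \left(139 + 16 \left(-10 + 16\right)\right) = \frac{91}{2} - \left(139 + 16 \cdot 6\right) = \frac{91}{2} - 235 = - \frac{379}{2}$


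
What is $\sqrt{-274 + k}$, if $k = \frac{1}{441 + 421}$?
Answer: $\frac{3 i \sqrt{22621466}}{862} \approx 16.553 i$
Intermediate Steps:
$k = \frac{1}{862} \approx 0.0011601$
$\sqrt{-274 + k} = \sqrt{-274 + \frac{1}{862}} = \sqrt{- \frac{236187}{862}} = \frac{3 i \sqrt{22621466}}{862}$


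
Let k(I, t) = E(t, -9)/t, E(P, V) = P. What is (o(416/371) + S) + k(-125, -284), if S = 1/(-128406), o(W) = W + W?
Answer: 154472047/47638626 ≈ 3.2426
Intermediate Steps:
o(W) = 2*W
S = -1/128406 ≈ -7.7878e-6
k(I, t) = 1 (k(I, t) = t/t = 1)
(o(416/371) + S) + k(-125, -284) = (2*(416/371) - 1/128406) + 1 = (832/371 - 1/128406) + 1 = 106833421/47638626 + 1 = 154472047/47638626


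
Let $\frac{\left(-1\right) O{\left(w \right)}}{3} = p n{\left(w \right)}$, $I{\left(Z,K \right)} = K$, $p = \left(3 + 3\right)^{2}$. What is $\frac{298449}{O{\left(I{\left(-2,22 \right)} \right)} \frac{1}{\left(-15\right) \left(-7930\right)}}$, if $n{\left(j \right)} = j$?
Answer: $- \frac{657416825}{44} \approx -1.4941 \cdot 10^{7}$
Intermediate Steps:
$p = 36$ ($p = 6^{2} = 36$)
$O{\left(w \right)} = - 108 w$ ($O{\left(w \right)} = - 3 \cdot 36 w = - 108 w$)
$\frac{298449}{O{\left(I{\left(-2,22 \right)} \right)} \frac{1}{\left(-15\right) \left(-7930\right)}} = \frac{298449}{\left(-108\right) 22 \frac{1}{\left(-15\right) \left(-7930\right)}} = \frac{298449}{\left(-2376\right) \frac{1}{118950}} = \frac{298449}{- \frac{396}{19825}} = 298449 \left(- \frac{19825}{396}\right) = - \frac{657416825}{44}$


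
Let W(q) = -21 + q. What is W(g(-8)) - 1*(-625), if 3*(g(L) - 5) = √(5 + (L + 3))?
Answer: 609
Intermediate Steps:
g(L) = 5 + √(8 + L)/3 (g(L) = 5 + √(5 + (L + 3))/3 = 5 + √(5 + (3 + L))/3 = 5 + √(8 + L)/3)
W(g(-8)) - 1*(-625) = (-21 + (5 + √(8 - 8)/3)) - 1*(-625) = (-21 + (5 + √0/3)) + 625 = (-21 + (5 + (⅓)*0)) + 625 = (-21 + (5 + 0)) + 625 = (-21 + 5) + 625 = -16 + 625 = 609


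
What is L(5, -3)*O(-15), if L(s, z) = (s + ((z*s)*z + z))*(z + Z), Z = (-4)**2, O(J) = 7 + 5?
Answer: 7332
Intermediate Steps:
O(J) = 12
Z = 16
L(s, z) = (16 + z)*(s + z + s*z**2) (L(s, z) = (s + ((z*s)*z + z))*(z + 16) = (s + ((s*z)*z + z))*(16 + z) = (s + (s*z**2 + z))*(16 + z) = (s + (z + s*z**2))*(16 + z) = (s + z + s*z**2)*(16 + z) = (16 + z)*(s + z + s*z**2))
L(5, -3)*O(-15) = ((-3)**2 + 16*5 + 16*(-3) + 5*(-3) + 5*(-3)**3 + 16*5*(-3)**2)*12 = (9 + 80 - 48 - 15 + 5*(-27) + 16*5*9)*12 = (9 + 80 - 48 - 15 - 135 + 720)*12 = 611*12 = 7332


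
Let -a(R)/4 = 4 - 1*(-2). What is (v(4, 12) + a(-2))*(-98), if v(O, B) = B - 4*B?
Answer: 5880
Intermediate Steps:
a(R) = -24 (a(R) = -4*(4 - 1*(-2)) = -4*(4 + 2) = -4*6 = -24)
v(O, B) = -3*B
(v(4, 12) + a(-2))*(-98) = (-3*12 - 24)*(-98) = (-36 - 24)*(-98) = -60*(-98) = 5880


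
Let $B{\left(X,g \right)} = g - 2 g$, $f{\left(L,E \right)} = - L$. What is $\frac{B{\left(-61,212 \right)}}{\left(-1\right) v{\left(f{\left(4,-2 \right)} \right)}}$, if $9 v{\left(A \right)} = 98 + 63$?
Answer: $\frac{1908}{161} \approx 11.851$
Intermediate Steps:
$B{\left(X,g \right)} = - g$
$v{\left(A \right)} = \frac{161}{9}$ ($v{\left(A \right)} = \frac{98 + 63}{9} = \frac{1}{9} \cdot 161 = \frac{161}{9}$)
$\frac{B{\left(-61,212 \right)}}{\left(-1\right) v{\left(f{\left(4,-2 \right)} \right)}} = \frac{\left(-1\right) 212}{\left(-1\right) \frac{161}{9}} = - \frac{212}{- \frac{161}{9}} = \left(-212\right) \left(- \frac{9}{161}\right) = \frac{1908}{161}$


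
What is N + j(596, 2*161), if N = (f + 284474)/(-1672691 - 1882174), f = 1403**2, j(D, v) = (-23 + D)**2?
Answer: 389054339234/1184955 ≈ 3.2833e+5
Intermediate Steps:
f = 1968409
N = -750961/1184955 (N = (1968409 + 284474)/(-1672691 - 1882174) = 2252883/(-3554865) = 2252883*(-1/3554865) = -750961/1184955 ≈ -0.63375)
N + j(596, 2*161) = -750961/1184955 + (-23 + 596)**2 = -750961/1184955 + 573**2 = -750961/1184955 + 328329 = 389054339234/1184955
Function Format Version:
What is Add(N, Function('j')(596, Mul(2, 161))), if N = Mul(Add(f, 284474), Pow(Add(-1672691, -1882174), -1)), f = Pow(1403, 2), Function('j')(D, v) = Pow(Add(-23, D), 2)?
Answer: Rational(389054339234, 1184955) ≈ 3.2833e+5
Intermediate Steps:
f = 1968409
N = Rational(-750961, 1184955) (N = Mul(Add(1968409, 284474), Pow(Add(-1672691, -1882174), -1)) = Mul(2252883, Pow(-3554865, -1)) = Mul(2252883, Rational(-1, 3554865)) = Rational(-750961, 1184955) ≈ -0.63375)
Add(N, Function('j')(596, Mul(2, 161))) = Add(Rational(-750961, 1184955), Pow(Add(-23, 596), 2)) = Add(Rational(-750961, 1184955), Pow(573, 2)) = Add(Rational(-750961, 1184955), 328329) = Rational(389054339234, 1184955)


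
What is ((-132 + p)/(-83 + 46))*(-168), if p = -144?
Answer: -46368/37 ≈ -1253.2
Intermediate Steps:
((-132 + p)/(-83 + 46))*(-168) = ((-132 - 144)/(-83 + 46))*(-168) = -276/(-37)*(-168) = -276*(-1/37)*(-168) = (276/37)*(-168) = -46368/37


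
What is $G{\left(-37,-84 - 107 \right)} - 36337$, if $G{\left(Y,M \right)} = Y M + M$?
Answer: $-29461$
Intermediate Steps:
$G{\left(Y,M \right)} = M + M Y$ ($G{\left(Y,M \right)} = M Y + M = M + M Y$)
$G{\left(-37,-84 - 107 \right)} - 36337 = \left(-84 - 107\right) \left(1 - 37\right) - 36337 = \left(-191\right) \left(-36\right) - 36337 = 6876 - 36337 = -29461$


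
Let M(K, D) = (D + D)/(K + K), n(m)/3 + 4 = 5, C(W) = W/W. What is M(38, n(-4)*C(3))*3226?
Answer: 4839/19 ≈ 254.68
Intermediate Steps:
C(W) = 1
n(m) = 3 (n(m) = -12 + 3*5 = -12 + 15 = 3)
M(K, D) = D/K (M(K, D) = (2*D)/((2*K)) = (2*D)*(1/(2*K)) = D/K)
M(38, n(-4)*C(3))*3226 = ((3*1)/38)*3226 = (3*(1/38))*3226 = (3/38)*3226 = 4839/19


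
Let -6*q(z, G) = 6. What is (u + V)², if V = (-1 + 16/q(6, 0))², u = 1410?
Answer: 2886601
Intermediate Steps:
q(z, G) = -1 (q(z, G) = -⅙*6 = -1)
V = 289 (V = (-1 + 16/(-1))² = (-1 + 16*(-1))² = (-1 - 16)² = (-17)² = 289)
(u + V)² = (1410 + 289)² = 1699² = 2886601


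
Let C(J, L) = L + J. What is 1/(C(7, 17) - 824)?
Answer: -1/800 ≈ -0.0012500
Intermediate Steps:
C(J, L) = J + L
1/(C(7, 17) - 824) = 1/((7 + 17) - 824) = 1/(24 - 824) = 1/(-800) = -1/800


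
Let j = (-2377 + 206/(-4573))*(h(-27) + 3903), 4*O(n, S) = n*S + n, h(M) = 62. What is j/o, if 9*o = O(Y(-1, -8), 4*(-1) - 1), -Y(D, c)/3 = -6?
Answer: 43100450055/9146 ≈ 4.7125e+6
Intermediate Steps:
Y(D, c) = 18 (Y(D, c) = -3*(-6) = 18)
O(n, S) = n/4 + S*n/4 (O(n, S) = (n*S + n)/4 = (S*n + n)/4 = (n + S*n)/4 = n/4 + S*n/4)
j = -43100450055/4573 (j = (-2377 + 206/(-4573))*(62 + 3903) = (-2377 + 206*(-1/4573))*3965 = (-2377 - 206/4573)*3965 = -10870227/4573*3965 = -43100450055/4573 ≈ -9.4250e+6)
o = -2 (o = ((¼)*18*(1 + (4*(-1) - 1)))/9 = ((¼)*18*(1 + (-4 - 1)))/9 = ((¼)*18*(1 - 5))/9 = ((¼)*18*(-4))/9 = (⅑)*(-18) = -2)
j/o = -43100450055/4573/(-2) = -43100450055/4573*(-½) = 43100450055/9146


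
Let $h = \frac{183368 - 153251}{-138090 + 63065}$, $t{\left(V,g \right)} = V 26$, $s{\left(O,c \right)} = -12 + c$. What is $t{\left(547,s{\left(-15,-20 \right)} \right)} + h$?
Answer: $\frac{1066975433}{75025} \approx 14222.0$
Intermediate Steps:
$t{\left(V,g \right)} = 26 V$
$h = - \frac{30117}{75025}$ ($h = \frac{30117}{-75025} = 30117 \left(- \frac{1}{75025}\right) = - \frac{30117}{75025} \approx -0.40143$)
$t{\left(547,s{\left(-15,-20 \right)} \right)} + h = 26 \cdot 547 - \frac{30117}{75025} = 14222 - \frac{30117}{75025} = \frac{1066975433}{75025}$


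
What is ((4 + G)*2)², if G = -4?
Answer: 0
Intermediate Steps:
((4 + G)*2)² = ((4 - 4)*2)² = (0*2)² = 0² = 0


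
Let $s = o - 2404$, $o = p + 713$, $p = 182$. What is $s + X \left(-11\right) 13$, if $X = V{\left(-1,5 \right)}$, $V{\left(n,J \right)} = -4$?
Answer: $-937$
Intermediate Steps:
$X = -4$
$o = 895$ ($o = 182 + 713 = 895$)
$s = -1509$ ($s = 895 - 2404 = -1509$)
$s + X \left(-11\right) 13 = -1509 + \left(-4\right) \left(-11\right) 13 = -1509 + 44 \cdot 13 = -1509 + 572 = -937$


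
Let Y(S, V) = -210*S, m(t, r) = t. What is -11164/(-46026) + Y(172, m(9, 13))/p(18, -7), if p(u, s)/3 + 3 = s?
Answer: 27713234/23013 ≈ 1204.2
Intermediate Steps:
p(u, s) = -9 + 3*s
-11164/(-46026) + Y(172, m(9, 13))/p(18, -7) = -11164/(-46026) + (-210*172)/(-9 + 3*(-7)) = -11164*(-1/46026) - 36120/(-9 - 21) = 5582/23013 - 36120/(-30) = 5582/23013 - 36120*(-1/30) = 5582/23013 + 1204 = 27713234/23013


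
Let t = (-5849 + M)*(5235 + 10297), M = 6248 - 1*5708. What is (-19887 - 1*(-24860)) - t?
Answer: 82464361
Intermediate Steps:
M = 540 (M = 6248 - 5708 = 540)
t = -82459388 (t = (-5849 + 540)*(5235 + 10297) = -5309*15532 = -82459388)
(-19887 - 1*(-24860)) - t = (-19887 - 1*(-24860)) - 1*(-82459388) = (-19887 + 24860) + 82459388 = 4973 + 82459388 = 82464361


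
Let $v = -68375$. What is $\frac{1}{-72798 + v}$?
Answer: $- \frac{1}{141173} \approx -7.0835 \cdot 10^{-6}$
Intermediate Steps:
$\frac{1}{-72798 + v} = \frac{1}{-72798 - 68375} = \frac{1}{-141173} = - \frac{1}{141173}$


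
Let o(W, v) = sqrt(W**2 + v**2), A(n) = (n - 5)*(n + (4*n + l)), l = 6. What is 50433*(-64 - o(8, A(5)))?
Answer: -3631176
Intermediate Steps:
A(n) = (-5 + n)*(6 + 5*n) (A(n) = (n - 5)*(n + (4*n + 6)) = (-5 + n)*(n + (6 + 4*n)) = (-5 + n)*(6 + 5*n))
50433*(-64 - o(8, A(5))) = 50433*(-64 - sqrt(8**2 + (-30 - 19*5 + 5*5**2)**2)) = 50433*(-64 - sqrt(64 + (-30 - 95 + 5*25)**2)) = 50433*(-64 - sqrt(64 + (-30 - 95 + 125)**2)) = 50433*(-64 - sqrt(64 + 0**2)) = 50433*(-64 - sqrt(64 + 0)) = 50433*(-64 - sqrt(64)) = 50433*(-64 - 1*8) = 50433*(-64 - 8) = 50433*(-72) = -3631176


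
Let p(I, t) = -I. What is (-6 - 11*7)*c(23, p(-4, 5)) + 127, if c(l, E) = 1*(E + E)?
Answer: -537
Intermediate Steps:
c(l, E) = 2*E (c(l, E) = 1*(2*E) = 2*E)
(-6 - 11*7)*c(23, p(-4, 5)) + 127 = (-6 - 11*7)*(2*(-1*(-4))) + 127 = (-6 - 77)*(2*4) + 127 = -83*8 + 127 = -664 + 127 = -537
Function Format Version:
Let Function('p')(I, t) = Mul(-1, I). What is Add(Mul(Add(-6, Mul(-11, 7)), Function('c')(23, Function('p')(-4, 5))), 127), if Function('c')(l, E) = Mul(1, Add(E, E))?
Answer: -537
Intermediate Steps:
Function('c')(l, E) = Mul(2, E) (Function('c')(l, E) = Mul(1, Mul(2, E)) = Mul(2, E))
Add(Mul(Add(-6, Mul(-11, 7)), Function('c')(23, Function('p')(-4, 5))), 127) = Add(Mul(Add(-6, Mul(-11, 7)), Mul(2, Mul(-1, -4))), 127) = Add(Mul(Add(-6, -77), Mul(2, 4)), 127) = Add(Mul(-83, 8), 127) = Add(-664, 127) = -537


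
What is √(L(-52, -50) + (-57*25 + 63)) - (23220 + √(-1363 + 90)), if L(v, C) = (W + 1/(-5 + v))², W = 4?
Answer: -23220 - I*√1273 + I*√4373609/57 ≈ -23220.0 + 1.0107*I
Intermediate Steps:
L(v, C) = (4 + 1/(-5 + v))²
√(L(-52, -50) + (-57*25 + 63)) - (23220 + √(-1363 + 90)) = √((-19 + 4*(-52))²/(-5 - 52)² + (-57*25 + 63)) - (23220 + √(-1363 + 90)) = √((-19 - 208)²/(-57)² + (-1425 + 63)) - (23220 + √(-1273)) = √((-227)²*(1/3249) - 1362) - (23220 + I*√1273) = √(51529*(1/3249) - 1362) + (-23220 - I*√1273) = √(51529/3249 - 1362) + (-23220 - I*√1273) = √(-4373609/3249) + (-23220 - I*√1273) = I*√4373609/57 + (-23220 - I*√1273) = -23220 - I*√1273 + I*√4373609/57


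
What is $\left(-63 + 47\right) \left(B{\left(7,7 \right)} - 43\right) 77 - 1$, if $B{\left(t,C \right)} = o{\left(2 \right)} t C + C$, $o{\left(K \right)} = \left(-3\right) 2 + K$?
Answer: $285823$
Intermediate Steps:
$o{\left(K \right)} = -6 + K$
$B{\left(t,C \right)} = C - 4 C t$ ($B{\left(t,C \right)} = \left(-6 + 2\right) t C + C = - 4 t C + C = - 4 C t + C = C - 4 C t$)
$\left(-63 + 47\right) \left(B{\left(7,7 \right)} - 43\right) 77 - 1 = \left(-63 + 47\right) \left(7 \left(1 - 28\right) - 43\right) 77 - 1 = - 16 \left(7 \left(1 - 28\right) - 43\right) 77 - 1 = - 16 \left(7 \left(-27\right) - 43\right) 77 - 1 = - 16 \left(-189 - 43\right) 77 - 1 = \left(-16\right) \left(-232\right) 77 - 1 = 3712 \cdot 77 - 1 = 285824 - 1 = 285823$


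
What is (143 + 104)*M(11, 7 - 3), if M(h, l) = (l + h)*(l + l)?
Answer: 29640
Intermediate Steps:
M(h, l) = 2*l*(h + l) (M(h, l) = (h + l)*(2*l) = 2*l*(h + l))
(143 + 104)*M(11, 7 - 3) = (143 + 104)*(2*(7 - 3)*(11 + (7 - 3))) = 247*(2*4*(11 + 4)) = 247*(2*4*15) = 247*120 = 29640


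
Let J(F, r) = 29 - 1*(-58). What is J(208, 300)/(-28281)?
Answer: -29/9427 ≈ -0.0030763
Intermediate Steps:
J(F, r) = 87 (J(F, r) = 29 + 58 = 87)
J(208, 300)/(-28281) = 87/(-28281) = 87*(-1/28281) = -29/9427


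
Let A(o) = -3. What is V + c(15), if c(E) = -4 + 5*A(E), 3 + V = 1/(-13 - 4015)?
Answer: -88617/4028 ≈ -22.000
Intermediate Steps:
V = -12085/4028 (V = -3 + 1/(-13 - 4015) = -3 + 1/(-4028) = -3 - 1/4028 = -12085/4028 ≈ -3.0002)
c(E) = -19 (c(E) = -4 + 5*(-3) = -4 - 15 = -19)
V + c(15) = -12085/4028 - 19 = -88617/4028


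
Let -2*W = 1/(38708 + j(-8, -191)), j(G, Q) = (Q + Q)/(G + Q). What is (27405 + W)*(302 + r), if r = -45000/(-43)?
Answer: 12241321469354813/331240782 ≈ 3.6956e+7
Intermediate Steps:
j(G, Q) = 2*Q/(G + Q) (j(G, Q) = (2*Q)/(G + Q) = 2*Q/(G + Q))
r = 45000/43 (r = -45000*(-1/43) = 45000/43 ≈ 1046.5)
W = -199/15406548 (W = -1/(2*(38708 + 2*(-191)/(-8 - 191))) = -1/(2*(38708 + 2*(-191)/(-199))) = -1/(2*(38708 + 2*(-191)*(-1/199))) = -1/(2*(38708 + 382/199)) = -1/(2*7703274/199) = -1/2*199/7703274 = -199/15406548 ≈ -1.2917e-5)
(27405 + W)*(302 + r) = (27405 - 199/15406548)*(302 + 45000/43) = (422216447741/15406548)*(57986/43) = 12241321469354813/331240782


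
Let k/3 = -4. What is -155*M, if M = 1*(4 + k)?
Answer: 1240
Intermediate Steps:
k = -12 (k = 3*(-4) = -12)
M = -8 (M = 1*(4 - 12) = 1*(-8) = -8)
-155*M = -155*(-8) = 1240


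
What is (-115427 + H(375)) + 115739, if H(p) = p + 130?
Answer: 817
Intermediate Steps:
H(p) = 130 + p
(-115427 + H(375)) + 115739 = (-115427 + (130 + 375)) + 115739 = (-115427 + 505) + 115739 = -114922 + 115739 = 817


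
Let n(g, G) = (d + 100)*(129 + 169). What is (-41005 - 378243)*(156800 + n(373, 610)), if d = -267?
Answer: -44873790432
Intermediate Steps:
n(g, G) = -49766 (n(g, G) = (-267 + 100)*(129 + 169) = -167*298 = -49766)
(-41005 - 378243)*(156800 + n(373, 610)) = (-41005 - 378243)*(156800 - 49766) = -419248*107034 = -44873790432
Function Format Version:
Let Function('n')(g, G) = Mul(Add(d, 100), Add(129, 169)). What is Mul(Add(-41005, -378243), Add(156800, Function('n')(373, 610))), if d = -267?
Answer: -44873790432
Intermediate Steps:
Function('n')(g, G) = -49766 (Function('n')(g, G) = Mul(Add(-267, 100), Add(129, 169)) = Mul(-167, 298) = -49766)
Mul(Add(-41005, -378243), Add(156800, Function('n')(373, 610))) = Mul(Add(-41005, -378243), Add(156800, -49766)) = Mul(-419248, 107034) = -44873790432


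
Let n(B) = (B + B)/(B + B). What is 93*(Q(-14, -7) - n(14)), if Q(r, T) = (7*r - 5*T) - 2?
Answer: -6138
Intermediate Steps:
n(B) = 1 (n(B) = (2*B)/((2*B)) = (2*B)*(1/(2*B)) = 1)
Q(r, T) = -2 - 5*T + 7*r (Q(r, T) = (-5*T + 7*r) - 2 = -2 - 5*T + 7*r)
93*(Q(-14, -7) - n(14)) = 93*((-2 - 5*(-7) + 7*(-14)) - 1*1) = 93*((-2 + 35 - 98) - 1) = 93*(-65 - 1) = 93*(-66) = -6138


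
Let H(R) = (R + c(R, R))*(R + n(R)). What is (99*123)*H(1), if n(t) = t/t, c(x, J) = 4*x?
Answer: 121770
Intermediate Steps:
n(t) = 1
H(R) = 5*R*(1 + R) (H(R) = (R + 4*R)*(R + 1) = (5*R)*(1 + R) = 5*R*(1 + R))
(99*123)*H(1) = (99*123)*(5*1*(1 + 1)) = 12177*(5*1*2) = 12177*10 = 121770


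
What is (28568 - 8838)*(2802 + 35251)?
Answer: 750785690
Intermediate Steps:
(28568 - 8838)*(2802 + 35251) = 19730*38053 = 750785690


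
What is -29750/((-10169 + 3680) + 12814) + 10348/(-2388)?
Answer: -6859/759 ≈ -9.0369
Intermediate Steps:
-29750/((-10169 + 3680) + 12814) + 10348/(-2388) = -29750/(-6489 + 12814) + 10348*(-1/2388) = -29750/6325 - 13/3 = -29750*1/6325 - 13/3 = -1190/253 - 13/3 = -6859/759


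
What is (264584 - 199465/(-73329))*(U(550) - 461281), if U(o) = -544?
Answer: -8960273046731825/73329 ≈ -1.2219e+11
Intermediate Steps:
(264584 - 199465/(-73329))*(U(550) - 461281) = (264584 - 199465/(-73329))*(-544 - 461281) = (264584 - 199465*(-1/73329))*(-461825) = (264584 + 199465/73329)*(-461825) = (19401879601/73329)*(-461825) = -8960273046731825/73329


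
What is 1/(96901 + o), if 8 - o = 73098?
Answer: 1/23811 ≈ 4.1997e-5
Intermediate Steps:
o = -73090 (o = 8 - 1*73098 = 8 - 73098 = -73090)
1/(96901 + o) = 1/(96901 - 73090) = 1/23811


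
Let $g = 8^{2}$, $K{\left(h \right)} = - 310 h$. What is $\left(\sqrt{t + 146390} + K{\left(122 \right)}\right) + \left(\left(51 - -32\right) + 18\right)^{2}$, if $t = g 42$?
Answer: $-27619 + \sqrt{149078} \approx -27233.0$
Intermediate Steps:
$g = 64$
$t = 2688$ ($t = 64 \cdot 42 = 2688$)
$\left(\sqrt{t + 146390} + K{\left(122 \right)}\right) + \left(\left(51 - -32\right) + 18\right)^{2} = \left(\sqrt{2688 + 146390} - 37820\right) + \left(\left(51 - -32\right) + 18\right)^{2} = \left(\sqrt{149078} - 37820\right) + \left(\left(51 + 32\right) + 18\right)^{2} = \left(-37820 + \sqrt{149078}\right) + \left(83 + 18\right)^{2} = \left(-37820 + \sqrt{149078}\right) + 101^{2} = \left(-37820 + \sqrt{149078}\right) + 10201 = -27619 + \sqrt{149078}$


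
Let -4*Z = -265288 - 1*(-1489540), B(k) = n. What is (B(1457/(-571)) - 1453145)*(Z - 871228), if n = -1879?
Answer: 1712986659984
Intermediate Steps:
B(k) = -1879
Z = -306063 (Z = -(-265288 - 1*(-1489540))/4 = -(-265288 + 1489540)/4 = -¼*1224252 = -306063)
(B(1457/(-571)) - 1453145)*(Z - 871228) = (-1879 - 1453145)*(-306063 - 871228) = -1455024*(-1177291) = 1712986659984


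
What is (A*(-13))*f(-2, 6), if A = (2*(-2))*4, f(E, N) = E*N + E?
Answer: -2912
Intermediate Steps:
f(E, N) = E + E*N
A = -16 (A = -4*4 = -16)
(A*(-13))*f(-2, 6) = (-16*(-13))*(-2*(1 + 6)) = 208*(-2*7) = 208*(-14) = -2912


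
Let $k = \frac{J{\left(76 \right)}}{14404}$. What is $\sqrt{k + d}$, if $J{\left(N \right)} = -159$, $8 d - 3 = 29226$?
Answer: $\frac{\sqrt{758034345822}}{14404} \approx 60.445$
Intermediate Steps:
$d = \frac{29229}{8}$ ($d = \frac{3}{8} + \frac{1}{8} \cdot 29226 = \frac{3}{8} + \frac{14613}{4} = \frac{29229}{8} \approx 3653.6$)
$k = - \frac{159}{14404} \approx -0.011039$
$\sqrt{k + d} = \sqrt{- \frac{159}{14404} + \frac{29229}{8}} = \sqrt{\frac{105253311}{28808}} = \frac{\sqrt{758034345822}}{14404}$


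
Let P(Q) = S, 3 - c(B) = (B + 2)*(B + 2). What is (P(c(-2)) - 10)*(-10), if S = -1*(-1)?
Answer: 90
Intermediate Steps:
c(B) = 3 - (2 + B)**2 (c(B) = 3 - (B + 2)*(B + 2) = 3 - (2 + B)*(2 + B) = 3 - (2 + B)**2)
S = 1
P(Q) = 1
(P(c(-2)) - 10)*(-10) = (1 - 10)*(-10) = -9*(-10) = 90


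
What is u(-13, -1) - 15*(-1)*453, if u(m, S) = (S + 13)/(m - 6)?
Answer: 129093/19 ≈ 6794.4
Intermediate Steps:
u(m, S) = (13 + S)/(-6 + m)
u(-13, -1) - 15*(-1)*453 = (13 - 1)/(-6 - 13) - 15*(-1)*453 = 12/(-19) + 15*453 = -1/19*12 + 6795 = -12/19 + 6795 = 129093/19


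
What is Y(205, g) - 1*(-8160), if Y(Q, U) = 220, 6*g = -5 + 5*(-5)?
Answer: 8380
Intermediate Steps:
g = -5 (g = (-5 + 5*(-5))/6 = (-5 - 25)/6 = (⅙)*(-30) = -5)
Y(205, g) - 1*(-8160) = 220 - 1*(-8160) = 220 + 8160 = 8380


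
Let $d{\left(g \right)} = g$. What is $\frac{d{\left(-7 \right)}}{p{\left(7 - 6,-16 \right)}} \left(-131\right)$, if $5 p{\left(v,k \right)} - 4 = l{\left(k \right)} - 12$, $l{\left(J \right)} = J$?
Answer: $- \frac{4585}{24} \approx -191.04$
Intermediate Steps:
$p{\left(v,k \right)} = - \frac{8}{5} + \frac{k}{5}$ ($p{\left(v,k \right)} = \frac{4}{5} + \frac{k - 12}{5} = \frac{4}{5} + \frac{-12 + k}{5} = \frac{4}{5} + \left(- \frac{12}{5} + \frac{k}{5}\right) = - \frac{8}{5} + \frac{k}{5}$)
$\frac{d{\left(-7 \right)}}{p{\left(7 - 6,-16 \right)}} \left(-131\right) = - \frac{7}{- \frac{8}{5} + \frac{1}{5} \left(-16\right)} \left(-131\right) = - \frac{7}{- \frac{8}{5} - \frac{16}{5}} \left(-131\right) = - \frac{7}{- \frac{24}{5}} \left(-131\right) = \left(-7\right) \left(- \frac{5}{24}\right) \left(-131\right) = \frac{35}{24} \left(-131\right) = - \frac{4585}{24}$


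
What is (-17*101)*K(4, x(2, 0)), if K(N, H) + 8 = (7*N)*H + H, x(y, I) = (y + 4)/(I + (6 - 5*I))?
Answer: -36057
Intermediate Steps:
x(y, I) = (4 + y)/(6 - 4*I)
K(N, H) = -8 + H + 7*H*N (K(N, H) = -8 + ((7*N)*H + H) = -8 + (7*H*N + H) = -8 + (H + 7*H*N) = -8 + H + 7*H*N)
(-17*101)*K(4, x(2, 0)) = (-17*101)*(-8 + (-4 - 1*2)/(2*(-3 + 2*0)) + 7*((-4 - 1*2)/(2*(-3 + 2*0)))*4) = -1717*(-8 + (-4 - 2)/(2*(-3 + 0)) + 7*((-4 - 2)/(2*(-3 + 0)))*4) = -1717*(-8 + (½)*(-6)/(-3) + 7*((½)*(-6)/(-3))*4) = -1717*(-8 + (½)*(-⅓)*(-6) + 7*((½)*(-⅓)*(-6))*4) = -1717*(-8 + 1 + 7*1*4) = -1717*(-8 + 1 + 28) = -1717*21 = -36057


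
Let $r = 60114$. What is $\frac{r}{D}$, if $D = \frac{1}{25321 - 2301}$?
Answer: $1383824280$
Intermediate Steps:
$D = \frac{1}{23020}$ ($D = \frac{1}{25321 - 2301} = \frac{1}{23020} \approx 4.344 \cdot 10^{-5}$)
$\frac{r}{D} = 60114 \frac{1}{\frac{1}{23020}} = 60114 \cdot 23020 = 1383824280$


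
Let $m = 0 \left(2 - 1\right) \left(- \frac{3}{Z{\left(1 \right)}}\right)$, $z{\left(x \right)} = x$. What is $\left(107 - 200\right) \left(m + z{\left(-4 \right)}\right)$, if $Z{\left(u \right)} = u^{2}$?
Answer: $372$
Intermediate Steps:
$m = 0$ ($m = 0 \left(2 - 1\right) \left(- \frac{3}{1^{2}}\right) = 0 \cdot 1 \left(- \frac{3}{1}\right) = 0 \left(\left(-3\right) 1\right) = 0 \left(-3\right) = 0$)
$\left(107 - 200\right) \left(m + z{\left(-4 \right)}\right) = \left(107 - 200\right) \left(0 - 4\right) = \left(-93\right) \left(-4\right) = 372$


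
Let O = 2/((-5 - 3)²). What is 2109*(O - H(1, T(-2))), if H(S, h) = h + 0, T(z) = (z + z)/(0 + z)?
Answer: -132867/32 ≈ -4152.1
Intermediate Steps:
T(z) = 2 (T(z) = (2*z)/z = 2)
O = 1/32 (O = 2/((-8)²) = 2/64 = 2*(1/64) = 1/32 ≈ 0.031250)
H(S, h) = h
2109*(O - H(1, T(-2))) = 2109*(1/32 - 1*2) = 2109*(1/32 - 2) = 2109*(-63/32) = -132867/32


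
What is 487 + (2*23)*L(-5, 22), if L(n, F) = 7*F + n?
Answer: 7341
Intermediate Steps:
L(n, F) = n + 7*F
487 + (2*23)*L(-5, 22) = 487 + (2*23)*(-5 + 7*22) = 487 + 46*(-5 + 154) = 487 + 46*149 = 487 + 6854 = 7341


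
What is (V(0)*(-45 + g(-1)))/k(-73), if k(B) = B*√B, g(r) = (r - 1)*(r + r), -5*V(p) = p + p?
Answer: 0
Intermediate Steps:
V(p) = -2*p/5 (V(p) = -(p + p)/5 = -2*p/5)
g(r) = 2*r*(-1 + r) (g(r) = (-1 + r)*(2*r) = 2*r*(-1 + r))
k(B) = B^(3/2)
(V(0)*(-45 + g(-1)))/k(-73) = ((-⅖*0)*(-45 + 2*(-1)*(-1 - 1)))/((-73)^(3/2)) = (0*(-45 + 2*(-1)*(-2)))/((-73*I*√73)) = (0*(-45 + 4))*(I*√73/5329) = (0*(-41))*(I*√73/5329) = 0*(I*√73/5329) = 0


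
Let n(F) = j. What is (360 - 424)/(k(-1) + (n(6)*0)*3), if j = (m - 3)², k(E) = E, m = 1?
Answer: 64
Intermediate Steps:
j = 4 (j = (1 - 3)² = (-2)² = 4)
n(F) = 4
(360 - 424)/(k(-1) + (n(6)*0)*3) = (360 - 424)/(-1 + (4*0)*3) = -64/(-1 + 0*3) = -64/(-1 + 0) = -64/(-1) = -64*(-1) = 64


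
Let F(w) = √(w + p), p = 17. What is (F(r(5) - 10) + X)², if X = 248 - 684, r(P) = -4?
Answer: (436 - √3)² ≈ 1.8859e+5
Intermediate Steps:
X = -436
F(w) = √(17 + w) (F(w) = √(w + 17) = √(17 + w))
(F(r(5) - 10) + X)² = (√(17 + (-4 - 10)) - 436)² = (√(17 - 14) - 436)² = (√3 - 436)² = (-436 + √3)²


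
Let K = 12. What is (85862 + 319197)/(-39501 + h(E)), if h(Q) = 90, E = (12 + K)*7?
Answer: -405059/39411 ≈ -10.278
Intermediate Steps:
E = 168 (E = (12 + 12)*7 = 24*7 = 168)
(85862 + 319197)/(-39501 + h(E)) = (85862 + 319197)/(-39501 + 90) = 405059/(-39411) = 405059*(-1/39411) = -405059/39411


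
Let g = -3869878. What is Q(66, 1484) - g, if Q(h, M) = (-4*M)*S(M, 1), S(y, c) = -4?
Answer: 3893622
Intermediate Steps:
Q(h, M) = 16*M (Q(h, M) = -4*M*(-4) = 16*M)
Q(66, 1484) - g = 16*1484 - 1*(-3869878) = 23744 + 3869878 = 3893622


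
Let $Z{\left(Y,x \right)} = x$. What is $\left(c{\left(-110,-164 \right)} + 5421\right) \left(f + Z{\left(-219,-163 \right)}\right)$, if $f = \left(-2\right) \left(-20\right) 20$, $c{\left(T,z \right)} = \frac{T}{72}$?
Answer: $\frac{124279337}{36} \approx 3.4522 \cdot 10^{6}$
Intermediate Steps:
$c{\left(T,z \right)} = \frac{T}{72}$ ($c{\left(T,z \right)} = T \frac{1}{72} = \frac{T}{72}$)
$f = 800$ ($f = 40 \cdot 20 = 800$)
$\left(c{\left(-110,-164 \right)} + 5421\right) \left(f + Z{\left(-219,-163 \right)}\right) = \left(\frac{1}{72} \left(-110\right) + 5421\right) \left(800 - 163\right) = \left(- \frac{55}{36} + 5421\right) 637 = \frac{195101}{36} \cdot 637 = \frac{124279337}{36}$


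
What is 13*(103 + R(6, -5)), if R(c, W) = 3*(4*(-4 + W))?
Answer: -65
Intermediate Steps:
R(c, W) = -48 + 12*W (R(c, W) = 3*(-16 + 4*W) = -48 + 12*W)
13*(103 + R(6, -5)) = 13*(103 + (-48 + 12*(-5))) = 13*(103 + (-48 - 60)) = 13*(103 - 108) = 13*(-5) = -65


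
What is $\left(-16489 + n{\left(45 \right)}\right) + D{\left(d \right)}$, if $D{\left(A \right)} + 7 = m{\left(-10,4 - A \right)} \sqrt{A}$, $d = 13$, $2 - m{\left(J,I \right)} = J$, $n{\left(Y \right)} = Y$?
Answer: $-16451 + 12 \sqrt{13} \approx -16408.0$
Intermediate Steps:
$m{\left(J,I \right)} = 2 - J$
$D{\left(A \right)} = -7 + 12 \sqrt{A}$ ($D{\left(A \right)} = -7 + \left(2 - -10\right) \sqrt{A} = -7 + \left(2 + 10\right) \sqrt{A} = -7 + 12 \sqrt{A}$)
$\left(-16489 + n{\left(45 \right)}\right) + D{\left(d \right)} = \left(-16489 + 45\right) - \left(7 - 12 \sqrt{13}\right) = -16444 - \left(7 - 12 \sqrt{13}\right) = -16451 + 12 \sqrt{13}$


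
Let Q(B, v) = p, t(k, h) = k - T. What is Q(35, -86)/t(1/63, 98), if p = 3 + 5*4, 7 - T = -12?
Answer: -63/52 ≈ -1.2115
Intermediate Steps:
T = 19 (T = 7 - 1*(-12) = 7 + 12 = 19)
t(k, h) = -19 + k (t(k, h) = k - 1*19 = k - 19 = -19 + k)
p = 23 (p = 3 + 20 = 23)
Q(B, v) = 23
Q(35, -86)/t(1/63, 98) = 23/(-19 + 1/63) = 23/(-1196/63) = 23*(-63/1196) = -63/52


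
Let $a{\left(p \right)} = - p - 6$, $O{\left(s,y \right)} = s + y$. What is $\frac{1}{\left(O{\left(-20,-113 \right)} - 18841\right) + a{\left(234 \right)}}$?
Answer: $- \frac{1}{19214} \approx -5.2045 \cdot 10^{-5}$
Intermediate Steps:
$a{\left(p \right)} = -6 - p$
$\frac{1}{\left(O{\left(-20,-113 \right)} - 18841\right) + a{\left(234 \right)}} = \frac{1}{\left(\left(-20 - 113\right) - 18841\right) - 240} = \frac{1}{\left(-133 - 18841\right) - 240} = \frac{1}{-18974 - 240} = \frac{1}{-19214} = - \frac{1}{19214}$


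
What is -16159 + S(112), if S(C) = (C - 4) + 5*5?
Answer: -16026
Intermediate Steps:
S(C) = 21 + C (S(C) = (-4 + C) + 25 = 21 + C)
-16159 + S(112) = -16159 + (21 + 112) = -16159 + 133 = -16026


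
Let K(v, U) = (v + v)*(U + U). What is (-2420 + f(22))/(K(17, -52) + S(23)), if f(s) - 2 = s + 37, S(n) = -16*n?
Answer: 2359/3904 ≈ 0.60425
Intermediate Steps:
K(v, U) = 4*U*v (K(v, U) = (2*v)*(2*U) = 4*U*v)
f(s) = 39 + s (f(s) = 2 + (s + 37) = 2 + (37 + s) = 39 + s)
(-2420 + f(22))/(K(17, -52) + S(23)) = (-2420 + (39 + 22))/(4*(-52)*17 - 16*23) = (-2420 + 61)/(-3536 - 368) = -2359/(-3904) = -2359*(-1/3904) = 2359/3904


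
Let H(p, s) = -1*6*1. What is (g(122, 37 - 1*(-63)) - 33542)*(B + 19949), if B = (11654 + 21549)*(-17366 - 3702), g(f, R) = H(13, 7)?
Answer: 23466854683540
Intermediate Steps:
H(p, s) = -6 (H(p, s) = -6*1 = -6)
g(f, R) = -6
B = -699520804 (B = 33203*(-21068) = -699520804)
(g(122, 37 - 1*(-63)) - 33542)*(B + 19949) = (-6 - 33542)*(-699520804 + 19949) = -33548*(-699500855) = 23466854683540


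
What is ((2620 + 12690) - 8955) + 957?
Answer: 7312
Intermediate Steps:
((2620 + 12690) - 8955) + 957 = (15310 - 8955) + 957 = 6355 + 957 = 7312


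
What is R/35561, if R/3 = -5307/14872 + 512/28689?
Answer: -144638059/5057518705096 ≈ -2.8599e-5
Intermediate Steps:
R = -144638059/142220936 (R = 3*(-5307/14872 + 512/28689) = 3*(-144638059/426662808) = -144638059/142220936 ≈ -1.0170)
R/35561 = -144638059/142220936/35561 = -144638059/142220936*1/35561 = -144638059/5057518705096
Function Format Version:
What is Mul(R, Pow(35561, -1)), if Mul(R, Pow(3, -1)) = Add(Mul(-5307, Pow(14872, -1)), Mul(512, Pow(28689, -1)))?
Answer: Rational(-144638059, 5057518705096) ≈ -2.8599e-5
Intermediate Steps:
R = Rational(-144638059, 142220936) (R = Mul(3, Add(Mul(-5307, Pow(14872, -1)), Mul(512, Pow(28689, -1)))) = Mul(3, Add(Mul(-5307, Rational(1, 14872)), Mul(512, Rational(1, 28689)))) = Mul(3, Add(Rational(-5307, 14872), Rational(512, 28689))) = Mul(3, Rational(-144638059, 426662808)) = Rational(-144638059, 142220936) ≈ -1.0170)
Mul(R, Pow(35561, -1)) = Mul(Rational(-144638059, 142220936), Pow(35561, -1)) = Mul(Rational(-144638059, 142220936), Rational(1, 35561)) = Rational(-144638059, 5057518705096)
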